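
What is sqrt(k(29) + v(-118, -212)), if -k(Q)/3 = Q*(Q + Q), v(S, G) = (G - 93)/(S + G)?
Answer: 5*I*sqrt(879054)/66 ≈ 71.029*I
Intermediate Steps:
v(S, G) = (-93 + G)/(G + S)
k(Q) = -6*Q**2 (k(Q) = -3*Q*(Q + Q) = -3*Q*2*Q = -6*Q**2)
sqrt(k(29) + v(-118, -212)) = sqrt(-6*29**2 + (-93 - 212)/(-212 - 118)) = sqrt(-6*841 - 305/(-330)) = sqrt(-5046 - 1/330*(-305)) = sqrt(-5046 + 61/66) = sqrt(-332975/66) = 5*I*sqrt(879054)/66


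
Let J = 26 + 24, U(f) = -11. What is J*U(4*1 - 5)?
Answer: -550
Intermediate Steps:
J = 50
J*U(4*1 - 5) = 50*(-11) = -550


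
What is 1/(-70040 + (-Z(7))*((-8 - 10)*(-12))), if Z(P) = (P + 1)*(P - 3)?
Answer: -1/76952 ≈ -1.2995e-5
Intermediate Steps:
Z(P) = (1 + P)*(-3 + P)
1/(-70040 + (-Z(7))*((-8 - 10)*(-12))) = 1/(-70040 + (-(-3 + 7² - 2*7))*((-8 - 10)*(-12))) = 1/(-70040 + (-(-3 + 49 - 14))*(-18*(-12))) = 1/(-70040 - 1*32*216) = 1/(-70040 - 32*216) = 1/(-70040 - 6912) = 1/(-76952) = -1/76952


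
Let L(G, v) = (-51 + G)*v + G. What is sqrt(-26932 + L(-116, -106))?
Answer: I*sqrt(9346) ≈ 96.675*I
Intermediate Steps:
L(G, v) = G + v*(-51 + G) (L(G, v) = v*(-51 + G) + G = G + v*(-51 + G))
sqrt(-26932 + L(-116, -106)) = sqrt(-26932 + (-116 - 51*(-106) - 116*(-106))) = sqrt(-26932 + (-116 + 5406 + 12296)) = sqrt(-26932 + 17586) = sqrt(-9346) = I*sqrt(9346)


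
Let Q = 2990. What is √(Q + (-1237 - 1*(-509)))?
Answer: √2262 ≈ 47.560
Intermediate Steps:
√(Q + (-1237 - 1*(-509))) = √(2990 + (-1237 - 1*(-509))) = √(2990 + (-1237 + 509)) = √(2990 - 728) = √2262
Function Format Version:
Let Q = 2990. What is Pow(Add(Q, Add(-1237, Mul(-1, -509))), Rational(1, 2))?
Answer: Pow(2262, Rational(1, 2)) ≈ 47.560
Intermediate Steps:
Pow(Add(Q, Add(-1237, Mul(-1, -509))), Rational(1, 2)) = Pow(Add(2990, Add(-1237, Mul(-1, -509))), Rational(1, 2)) = Pow(Add(2990, Add(-1237, 509)), Rational(1, 2)) = Pow(Add(2990, -728), Rational(1, 2)) = Pow(2262, Rational(1, 2))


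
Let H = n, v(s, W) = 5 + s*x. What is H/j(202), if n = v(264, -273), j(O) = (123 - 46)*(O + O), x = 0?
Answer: 5/31108 ≈ 0.00016073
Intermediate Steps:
j(O) = 154*O (j(O) = 77*(2*O) = 154*O)
v(s, W) = 5 (v(s, W) = 5 + s*0 = 5 + 0 = 5)
n = 5
H = 5
H/j(202) = 5/((154*202)) = 5/31108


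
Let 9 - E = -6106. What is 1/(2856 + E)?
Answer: 1/8971 ≈ 0.00011147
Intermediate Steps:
E = 6115 (E = 9 - 1*(-6106) = 9 + 6106 = 6115)
1/(2856 + E) = 1/(2856 + 6115) = 1/8971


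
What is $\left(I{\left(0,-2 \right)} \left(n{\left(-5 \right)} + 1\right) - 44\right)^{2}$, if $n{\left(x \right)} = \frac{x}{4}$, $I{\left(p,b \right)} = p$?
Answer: $1936$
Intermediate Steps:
$n{\left(x \right)} = \frac{x}{4}$ ($n{\left(x \right)} = x \frac{1}{4} = \frac{x}{4}$)
$\left(I{\left(0,-2 \right)} \left(n{\left(-5 \right)} + 1\right) - 44\right)^{2} = \left(0 \left(\frac{1}{4} \left(-5\right) + 1\right) - 44\right)^{2} = \left(0 \left(- \frac{5}{4} + 1\right) - 44\right)^{2} = \left(0 \left(- \frac{1}{4}\right) - 44\right)^{2} = \left(0 - 44\right)^{2} = \left(-44\right)^{2} = 1936$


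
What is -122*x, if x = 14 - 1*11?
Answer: -366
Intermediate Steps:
x = 3 (x = 14 - 11 = 3)
-122*x = -122*3 = -366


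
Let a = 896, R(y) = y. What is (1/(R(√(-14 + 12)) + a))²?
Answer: (896 + I*√2)⁻² ≈ 1.2456e-6 - 3.932e-9*I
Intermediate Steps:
(1/(R(√(-14 + 12)) + a))² = (1/(√(-14 + 12) + 896))² = (1/(√(-2) + 896))² = (1/(I*√2 + 896))² = (1/(896 + I*√2))² = (896 + I*√2)⁻²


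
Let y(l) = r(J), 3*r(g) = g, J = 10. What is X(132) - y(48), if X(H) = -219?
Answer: -667/3 ≈ -222.33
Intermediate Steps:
r(g) = g/3
y(l) = 10/3 (y(l) = (⅓)*10 = 10/3)
X(132) - y(48) = -219 - 1*10/3 = -219 - 10/3 = -667/3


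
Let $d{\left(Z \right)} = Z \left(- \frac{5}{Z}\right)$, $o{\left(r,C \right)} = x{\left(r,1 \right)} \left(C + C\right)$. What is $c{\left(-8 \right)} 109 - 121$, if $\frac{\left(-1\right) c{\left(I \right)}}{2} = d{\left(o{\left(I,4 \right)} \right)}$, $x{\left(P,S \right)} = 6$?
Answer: $969$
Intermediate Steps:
$o{\left(r,C \right)} = 12 C$ ($o{\left(r,C \right)} = 6 \left(C + C\right) = 6 \cdot 2 C = 12 C$)
$d{\left(Z \right)} = -5$
$c{\left(I \right)} = 10$ ($c{\left(I \right)} = \left(-2\right) \left(-5\right) = 10$)
$c{\left(-8 \right)} 109 - 121 = 10 \cdot 109 - 121 = 1090 - 121 = 969$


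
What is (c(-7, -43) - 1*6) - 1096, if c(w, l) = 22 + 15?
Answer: -1065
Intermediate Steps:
c(w, l) = 37
(c(-7, -43) - 1*6) - 1096 = (37 - 1*6) - 1096 = (37 - 6) - 1096 = 31 - 1096 = -1065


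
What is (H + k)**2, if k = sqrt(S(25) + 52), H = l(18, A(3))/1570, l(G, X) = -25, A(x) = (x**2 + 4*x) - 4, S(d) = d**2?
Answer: 66749517/98596 - 5*sqrt(677)/157 ≈ 676.17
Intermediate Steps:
A(x) = -4 + x**2 + 4*x
H = -5/314 (H = -25/1570 = -25*1/1570 = -5/314 ≈ -0.015924)
k = sqrt(677) (k = sqrt(25**2 + 52) = sqrt(625 + 52) = sqrt(677) ≈ 26.019)
(H + k)**2 = (-5/314 + sqrt(677))**2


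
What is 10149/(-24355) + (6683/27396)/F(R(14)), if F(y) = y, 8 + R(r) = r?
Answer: -1505487559/4003377480 ≈ -0.37605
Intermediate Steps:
R(r) = -8 + r
10149/(-24355) + (6683/27396)/F(R(14)) = 10149/(-24355) + (6683/27396)/(-8 + 14) = 10149*(-1/24355) + (6683*(1/27396))/6 = -10149/24355 + (6683/27396)*(1/6) = -10149/24355 + 6683/164376 = -1505487559/4003377480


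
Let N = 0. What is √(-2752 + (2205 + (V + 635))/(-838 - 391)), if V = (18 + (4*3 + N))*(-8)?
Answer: 2*I*√1039982258/1229 ≈ 52.48*I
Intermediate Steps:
V = -240 (V = (18 + (4*3 + 0))*(-8) = (18 + (12 + 0))*(-8) = (18 + 12)*(-8) = 30*(-8) = -240)
√(-2752 + (2205 + (V + 635))/(-838 - 391)) = √(-2752 + (2205 + (-240 + 635))/(-838 - 391)) = √(-2752 + (2205 + 395)/(-1229)) = √(-2752 + 2600*(-1/1229)) = √(-2752 - 2600/1229) = √(-3384808/1229) = 2*I*√1039982258/1229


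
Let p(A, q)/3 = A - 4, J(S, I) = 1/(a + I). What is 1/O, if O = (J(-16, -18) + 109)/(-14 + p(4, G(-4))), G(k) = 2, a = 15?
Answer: -21/163 ≈ -0.12883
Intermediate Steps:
J(S, I) = 1/(15 + I)
p(A, q) = -12 + 3*A (p(A, q) = 3*(A - 4) = 3*(-4 + A) = -12 + 3*A)
O = -163/21 (O = (1/(15 - 18) + 109)/(-14 + (-12 + 3*4)) = (1/(-3) + 109)/(-14 + (-12 + 12)) = (-⅓ + 109)/(-14 + 0) = (326/3)/(-14) = (326/3)*(-1/14) = -163/21 ≈ -7.7619)
1/O = 1/(-163/21) = -21/163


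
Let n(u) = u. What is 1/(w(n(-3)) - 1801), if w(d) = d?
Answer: -1/1804 ≈ -0.00055432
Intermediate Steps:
1/(w(n(-3)) - 1801) = 1/(-3 - 1801) = 1/(-1804) = -1/1804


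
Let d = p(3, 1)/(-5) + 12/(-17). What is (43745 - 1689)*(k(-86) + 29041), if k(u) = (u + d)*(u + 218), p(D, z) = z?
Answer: 62806472456/85 ≈ 7.3890e+8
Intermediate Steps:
d = -77/85 (d = 1/(-5) + 12/(-17) = 1*(-⅕) + 12*(-1/17) = -⅕ - 12/17 = -77/85 ≈ -0.90588)
k(u) = (218 + u)*(-77/85 + u) (k(u) = (u - 77/85)*(u + 218) = (-77/85 + u)*(218 + u) = (218 + u)*(-77/85 + u))
(43745 - 1689)*(k(-86) + 29041) = (43745 - 1689)*((-16786/85 + (-86)² + (18453/85)*(-86)) + 29041) = 42056*((-16786/85 + 7396 - 1586958/85) + 29041) = 42056*(-975084/85 + 29041) = 42056*(1493401/85) = 62806472456/85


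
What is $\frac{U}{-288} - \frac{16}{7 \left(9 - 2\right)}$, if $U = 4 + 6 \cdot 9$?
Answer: $- \frac{3725}{7056} \approx -0.52792$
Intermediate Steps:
$U = 58$ ($U = 4 + 54 = 58$)
$\frac{U}{-288} - \frac{16}{7 \left(9 - 2\right)} = \frac{58}{-288} - \frac{16}{7 \left(9 - 2\right)} = 58 \left(- \frac{1}{288}\right) - \frac{16}{7 \cdot 7} = - \frac{29}{144} - \frac{16}{49} = - \frac{3725}{7056}$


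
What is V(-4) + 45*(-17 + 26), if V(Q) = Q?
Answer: 401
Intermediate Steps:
V(-4) + 45*(-17 + 26) = -4 + 45*(-17 + 26) = -4 + 45*9 = -4 + 405 = 401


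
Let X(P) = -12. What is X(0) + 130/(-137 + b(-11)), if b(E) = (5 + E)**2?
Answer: -1342/101 ≈ -13.287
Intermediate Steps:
X(0) + 130/(-137 + b(-11)) = -12 + 130/(-137 + (5 - 11)**2) = -12 + 130/(-137 + (-6)**2) = -12 + 130/(-137 + 36) = -12 + 130/(-101) = -12 + 130*(-1/101) = -12 - 130/101 = -1342/101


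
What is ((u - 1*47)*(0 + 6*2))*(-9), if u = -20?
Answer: 7236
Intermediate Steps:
((u - 1*47)*(0 + 6*2))*(-9) = ((-20 - 1*47)*(0 + 6*2))*(-9) = ((-20 - 47)*(0 + 12))*(-9) = -67*12*(-9) = -804*(-9) = 7236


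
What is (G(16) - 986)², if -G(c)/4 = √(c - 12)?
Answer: 988036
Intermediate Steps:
G(c) = -4*√(-12 + c) (G(c) = -4*√(c - 12) = -4*√(-12 + c))
(G(16) - 986)² = (-4*√(-12 + 16) - 986)² = (-4*√4 - 986)² = (-4*2 - 986)² = (-8 - 986)² = (-994)² = 988036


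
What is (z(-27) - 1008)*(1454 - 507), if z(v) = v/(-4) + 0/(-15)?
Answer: -3792735/4 ≈ -9.4818e+5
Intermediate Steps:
z(v) = -v/4 (z(v) = v*(-1/4) + 0*(-1/15) = -v/4 + 0 = -v/4)
(z(-27) - 1008)*(1454 - 507) = (-1/4*(-27) - 1008)*(1454 - 507) = (27/4 - 1008)*947 = -4005/4*947 = -3792735/4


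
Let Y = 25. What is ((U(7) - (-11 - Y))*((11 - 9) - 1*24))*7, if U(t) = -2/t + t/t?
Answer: -5654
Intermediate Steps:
U(t) = 1 - 2/t (U(t) = -2/t + 1 = 1 - 2/t)
((U(7) - (-11 - Y))*((11 - 9) - 1*24))*7 = (((-2 + 7)/7 - (-11 - 1*25))*((11 - 9) - 1*24))*7 = (((⅐)*5 - (-11 - 25))*(2 - 24))*7 = ((5/7 - 1*(-36))*(-22))*7 = ((5/7 + 36)*(-22))*7 = ((257/7)*(-22))*7 = -5654/7*7 = -5654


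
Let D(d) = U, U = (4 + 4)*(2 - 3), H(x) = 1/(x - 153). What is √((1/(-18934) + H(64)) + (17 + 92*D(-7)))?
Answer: 7*I*√41668166211158/1685126 ≈ 26.814*I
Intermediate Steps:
H(x) = 1/(-153 + x)
U = -8 (U = 8*(-1) = -8)
D(d) = -8
√((1/(-18934) + H(64)) + (17 + 92*D(-7))) = √((1/(-18934) + 1/(-153 + 64)) + (17 + 92*(-8))) = √((-1/18934 + 1/(-89)) + (17 - 736)) = √((-1/18934 - 1/89) - 719) = √(-19023/1685126 - 719) = √(-1211624617/1685126) = 7*I*√41668166211158/1685126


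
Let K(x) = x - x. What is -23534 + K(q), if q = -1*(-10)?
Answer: -23534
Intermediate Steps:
q = 10
K(x) = 0
-23534 + K(q) = -23534 + 0 = -23534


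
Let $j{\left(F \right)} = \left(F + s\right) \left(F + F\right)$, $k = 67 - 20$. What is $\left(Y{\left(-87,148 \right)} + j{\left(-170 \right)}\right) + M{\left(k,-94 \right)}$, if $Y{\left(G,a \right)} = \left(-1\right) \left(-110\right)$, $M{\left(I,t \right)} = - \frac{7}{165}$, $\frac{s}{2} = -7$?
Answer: $\frac{10340543}{165} \approx 62670.0$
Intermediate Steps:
$s = -14$ ($s = 2 \left(-7\right) = -14$)
$k = 47$ ($k = 67 - 20 = 47$)
$M{\left(I,t \right)} = - \frac{7}{165}$ ($M{\left(I,t \right)} = \left(-7\right) \frac{1}{165} = - \frac{7}{165}$)
$j{\left(F \right)} = 2 F \left(-14 + F\right)$ ($j{\left(F \right)} = \left(F - 14\right) \left(F + F\right) = \left(-14 + F\right) 2 F = 2 F \left(-14 + F\right)$)
$Y{\left(G,a \right)} = 110$
$\left(Y{\left(-87,148 \right)} + j{\left(-170 \right)}\right) + M{\left(k,-94 \right)} = \left(110 + 2 \left(-170\right) \left(-14 - 170\right)\right) - \frac{7}{165} = \left(110 + 2 \left(-170\right) \left(-184\right)\right) - \frac{7}{165} = \left(110 + 62560\right) - \frac{7}{165} = 62670 - \frac{7}{165} = \frac{10340543}{165}$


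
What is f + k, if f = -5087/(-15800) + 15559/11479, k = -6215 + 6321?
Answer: 19529255073/181368200 ≈ 107.68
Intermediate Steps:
k = 106
f = 304225873/181368200 (f = -5087*(-1/15800) + 15559*(1/11479) = 5087/15800 + 15559/11479 = 304225873/181368200 ≈ 1.6774)
f + k = 304225873/181368200 + 106 = 19529255073/181368200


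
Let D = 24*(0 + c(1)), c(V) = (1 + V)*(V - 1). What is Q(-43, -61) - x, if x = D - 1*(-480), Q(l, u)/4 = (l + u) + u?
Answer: -1140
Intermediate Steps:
c(V) = (1 + V)*(-1 + V)
Q(l, u) = 4*l + 8*u (Q(l, u) = 4*((l + u) + u) = 4*(l + 2*u) = 4*l + 8*u)
D = 0 (D = 24*(0 + (-1 + 1**2)) = 24*(0 + (-1 + 1)) = 24*(0 + 0) = 24*0 = 0)
x = 480 (x = 0 - 1*(-480) = 0 + 480 = 480)
Q(-43, -61) - x = (4*(-43) + 8*(-61)) - 1*480 = (-172 - 488) - 480 = -660 - 480 = -1140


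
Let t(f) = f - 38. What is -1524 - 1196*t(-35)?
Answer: 85784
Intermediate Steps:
t(f) = -38 + f
-1524 - 1196*t(-35) = -1524 - 1196*(-38 - 35) = -1524 - 1196*(-73) = -1524 + 87308 = 85784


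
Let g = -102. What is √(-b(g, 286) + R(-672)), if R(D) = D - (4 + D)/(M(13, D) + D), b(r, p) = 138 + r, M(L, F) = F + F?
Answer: I*√4997986/84 ≈ 26.615*I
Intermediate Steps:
M(L, F) = 2*F
R(D) = D - (4 + D)/(3*D) (R(D) = D - (4 + D)/(2*D + D) = D - (4 + D)/(3*D))
√(-b(g, 286) + R(-672)) = √(-(138 - 102) + (-⅓ - 672 - 4/3/(-672))) = √(-1*36 + (-⅓ - 672 - 4/3*(-1/672))) = √(-36 + (-⅓ - 672 + 1/504)) = √(-36 - 338855/504) = √(-356999/504) = I*√4997986/84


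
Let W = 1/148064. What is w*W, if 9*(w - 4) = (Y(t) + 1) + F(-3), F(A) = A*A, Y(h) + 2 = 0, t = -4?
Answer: 11/333144 ≈ 3.3019e-5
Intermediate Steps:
Y(h) = -2 (Y(h) = -2 + 0 = -2)
W = 1/148064 ≈ 6.7538e-6
F(A) = A**2
w = 44/9 (w = 4 + ((-2 + 1) + (-3)**2)/9 = 4 + (-1 + 9)/9 = 4 + (1/9)*8 = 4 + 8/9 = 44/9 ≈ 4.8889)
w*W = (44/9)*(1/148064) = 11/333144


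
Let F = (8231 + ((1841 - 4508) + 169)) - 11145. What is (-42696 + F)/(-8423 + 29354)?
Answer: -16036/6977 ≈ -2.2984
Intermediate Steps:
F = -5412 (F = (8231 + (-2667 + 169)) - 11145 = (8231 - 2498) - 11145 = 5733 - 11145 = -5412)
(-42696 + F)/(-8423 + 29354) = (-42696 - 5412)/(-8423 + 29354) = -48108/20931 = -48108*1/20931 = -16036/6977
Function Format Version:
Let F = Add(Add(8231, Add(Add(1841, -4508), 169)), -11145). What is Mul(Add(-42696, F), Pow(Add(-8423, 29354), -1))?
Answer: Rational(-16036, 6977) ≈ -2.2984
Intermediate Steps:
F = -5412 (F = Add(Add(8231, Add(-2667, 169)), -11145) = Add(Add(8231, -2498), -11145) = Add(5733, -11145) = -5412)
Mul(Add(-42696, F), Pow(Add(-8423, 29354), -1)) = Mul(Add(-42696, -5412), Pow(Add(-8423, 29354), -1)) = Mul(-48108, Pow(20931, -1)) = Mul(-48108, Rational(1, 20931)) = Rational(-16036, 6977)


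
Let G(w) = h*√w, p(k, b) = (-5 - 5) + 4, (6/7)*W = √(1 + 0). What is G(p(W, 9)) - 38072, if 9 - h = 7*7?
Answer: -38072 - 40*I*√6 ≈ -38072.0 - 97.98*I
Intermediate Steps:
h = -40 (h = 9 - 7*7 = 9 - 1*49 = 9 - 49 = -40)
W = 7/6 (W = 7*√(1 + 0)/6 = 7*√1/6 = (7/6)*1 = 7/6 ≈ 1.1667)
p(k, b) = -6 (p(k, b) = -10 + 4 = -6)
G(w) = -40*√w
G(p(W, 9)) - 38072 = -40*I*√6 - 38072 = -38072 - 40*I*√6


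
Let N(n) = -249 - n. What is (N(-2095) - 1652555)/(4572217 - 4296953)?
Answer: -1650709/275264 ≈ -5.9968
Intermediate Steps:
(N(-2095) - 1652555)/(4572217 - 4296953) = ((-249 - 1*(-2095)) - 1652555)/(4572217 - 4296953) = ((-249 + 2095) - 1652555)/275264 = (1846 - 1652555)*(1/275264) = -1650709*1/275264 = -1650709/275264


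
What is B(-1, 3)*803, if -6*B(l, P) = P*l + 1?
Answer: 803/3 ≈ 267.67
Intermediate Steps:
B(l, P) = -⅙ - P*l/6 (B(l, P) = -(P*l + 1)/6 = -(1 + P*l)/6 = -⅙ - P*l/6)
B(-1, 3)*803 = (-⅙ - ⅙*3*(-1))*803 = (-⅙ + ½)*803 = (⅓)*803 = 803/3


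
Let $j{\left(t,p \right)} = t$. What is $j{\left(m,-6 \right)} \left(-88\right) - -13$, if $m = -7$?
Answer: $629$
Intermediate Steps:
$j{\left(m,-6 \right)} \left(-88\right) - -13 = \left(-7\right) \left(-88\right) - -13 = 616 + \left(16 - 3\right) = 616 + 13 = 629$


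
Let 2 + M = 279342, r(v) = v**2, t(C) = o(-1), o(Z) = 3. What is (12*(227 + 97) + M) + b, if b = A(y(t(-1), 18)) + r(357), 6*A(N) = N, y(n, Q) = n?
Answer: 821355/2 ≈ 4.1068e+5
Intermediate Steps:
t(C) = 3
A(N) = N/6
b = 254899/2 (b = (1/6)*3 + 357**2 = 1/2 + 127449 = 254899/2 ≈ 1.2745e+5)
M = 279340 (M = -2 + 279342 = 279340)
(12*(227 + 97) + M) + b = (12*(227 + 97) + 279340) + 254899/2 = (12*324 + 279340) + 254899/2 = (3888 + 279340) + 254899/2 = 283228 + 254899/2 = 821355/2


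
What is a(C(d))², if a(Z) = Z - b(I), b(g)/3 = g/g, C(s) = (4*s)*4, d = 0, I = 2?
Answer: 9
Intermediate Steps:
C(s) = 16*s
b(g) = 3 (b(g) = 3*(g/g) = 3*1 = 3)
a(Z) = -3 + Z (a(Z) = Z - 1*3 = Z - 3 = -3 + Z)
a(C(d))² = (-3 + 16*0)² = (-3 + 0)² = (-3)² = 9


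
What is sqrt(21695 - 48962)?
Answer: I*sqrt(27267) ≈ 165.13*I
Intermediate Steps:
sqrt(21695 - 48962) = sqrt(-27267) = I*sqrt(27267)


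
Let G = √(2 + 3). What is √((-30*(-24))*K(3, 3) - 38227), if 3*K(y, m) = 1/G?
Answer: √(-38227 + 48*√5) ≈ 195.24*I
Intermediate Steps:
G = √5 ≈ 2.2361
K(y, m) = √5/15 (K(y, m) = 1/(3*(√5)) = (√5/5)/3 = √5/15)
√((-30*(-24))*K(3, 3) - 38227) = √((-30*(-24))*(√5/15) - 38227) = √(720*(√5/15) - 38227) = √(48*√5 - 38227) = √(-38227 + 48*√5)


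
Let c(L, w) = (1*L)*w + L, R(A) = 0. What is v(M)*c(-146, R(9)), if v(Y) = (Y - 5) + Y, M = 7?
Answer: -1314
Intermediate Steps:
c(L, w) = L + L*w (c(L, w) = L*w + L = L + L*w)
v(Y) = -5 + 2*Y (v(Y) = (-5 + Y) + Y = -5 + 2*Y)
v(M)*c(-146, R(9)) = (-5 + 2*7)*(-146*(1 + 0)) = (-5 + 14)*(-146*1) = 9*(-146) = -1314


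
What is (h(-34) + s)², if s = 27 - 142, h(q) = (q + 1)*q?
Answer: 1014049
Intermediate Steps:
h(q) = q*(1 + q) (h(q) = (1 + q)*q = q*(1 + q))
s = -115
(h(-34) + s)² = (-34*(1 - 34) - 115)² = (-34*(-33) - 115)² = (1122 - 115)² = 1007² = 1014049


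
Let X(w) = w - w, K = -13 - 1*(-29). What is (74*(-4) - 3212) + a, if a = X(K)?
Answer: -3508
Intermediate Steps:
K = 16 (K = -13 + 29 = 16)
X(w) = 0
a = 0
(74*(-4) - 3212) + a = (74*(-4) - 3212) + 0 = (-296 - 3212) + 0 = -3508 + 0 = -3508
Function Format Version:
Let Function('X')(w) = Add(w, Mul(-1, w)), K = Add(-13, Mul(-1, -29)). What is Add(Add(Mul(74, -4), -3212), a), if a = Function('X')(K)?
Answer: -3508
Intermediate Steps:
K = 16 (K = Add(-13, 29) = 16)
Function('X')(w) = 0
a = 0
Add(Add(Mul(74, -4), -3212), a) = Add(Add(Mul(74, -4), -3212), 0) = Add(Add(-296, -3212), 0) = Add(-3508, 0) = -3508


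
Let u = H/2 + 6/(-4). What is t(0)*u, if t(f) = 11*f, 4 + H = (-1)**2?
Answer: 0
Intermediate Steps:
H = -3 (H = -4 + (-1)**2 = -4 + 1 = -3)
u = -3 (u = -3/2 + 6/(-4) = -3*1/2 + 6*(-1/4) = -3/2 - 3/2 = -3)
t(0)*u = (11*0)*(-3) = 0*(-3) = 0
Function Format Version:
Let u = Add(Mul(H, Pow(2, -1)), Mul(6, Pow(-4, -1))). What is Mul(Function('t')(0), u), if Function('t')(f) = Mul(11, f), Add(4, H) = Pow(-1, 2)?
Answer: 0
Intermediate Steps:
H = -3 (H = Add(-4, Pow(-1, 2)) = Add(-4, 1) = -3)
u = -3 (u = Add(Mul(-3, Pow(2, -1)), Mul(6, Pow(-4, -1))) = Add(Mul(-3, Rational(1, 2)), Mul(6, Rational(-1, 4))) = Add(Rational(-3, 2), Rational(-3, 2)) = -3)
Mul(Function('t')(0), u) = Mul(Mul(11, 0), -3) = Mul(0, -3) = 0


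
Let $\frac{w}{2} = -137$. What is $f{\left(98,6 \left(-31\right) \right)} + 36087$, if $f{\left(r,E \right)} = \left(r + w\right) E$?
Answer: $68823$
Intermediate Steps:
$w = -274$ ($w = 2 \left(-137\right) = -274$)
$f{\left(r,E \right)} = E \left(-274 + r\right)$ ($f{\left(r,E \right)} = \left(r - 274\right) E = \left(-274 + r\right) E = E \left(-274 + r\right)$)
$f{\left(98,6 \left(-31\right) \right)} + 36087 = 6 \left(-31\right) \left(-274 + 98\right) + 36087 = \left(-186\right) \left(-176\right) + 36087 = 32736 + 36087 = 68823$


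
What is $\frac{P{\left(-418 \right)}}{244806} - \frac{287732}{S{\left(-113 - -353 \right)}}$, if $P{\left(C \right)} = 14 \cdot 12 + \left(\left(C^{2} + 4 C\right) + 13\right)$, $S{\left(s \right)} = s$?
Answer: $- \frac{2933206003}{2448060} \approx -1198.2$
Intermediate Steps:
$P{\left(C \right)} = 181 + C^{2} + 4 C$ ($P{\left(C \right)} = 168 + \left(13 + C^{2} + 4 C\right) = 181 + C^{2} + 4 C$)
$\frac{P{\left(-418 \right)}}{244806} - \frac{287732}{S{\left(-113 - -353 \right)}} = \frac{181 + \left(-418\right)^{2} + 4 \left(-418\right)}{244806} - \frac{287732}{-113 - -353} = \left(181 + 174724 - 1672\right) \frac{1}{244806} - \frac{287732}{-113 + 353} = 173233 \cdot \frac{1}{244806} - \frac{287732}{240} = \frac{173233}{244806} - \frac{71933}{60} = - \frac{2933206003}{2448060}$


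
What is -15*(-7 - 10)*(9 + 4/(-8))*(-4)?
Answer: -8670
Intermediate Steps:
-15*(-7 - 10)*(9 + 4/(-8))*(-4) = -(-255)*(9 + 4*(-1/8))*(-4) = -(-255)*(9 - 1/2)*(-4) = -(-255)*17/2*(-4) = -15*(-289/2)*(-4) = (4335/2)*(-4) = -8670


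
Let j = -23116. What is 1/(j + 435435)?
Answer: 1/412319 ≈ 2.4253e-6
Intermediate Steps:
1/(j + 435435) = 1/(-23116 + 435435) = 1/412319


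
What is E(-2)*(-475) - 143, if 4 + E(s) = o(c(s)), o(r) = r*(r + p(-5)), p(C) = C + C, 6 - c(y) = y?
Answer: 9357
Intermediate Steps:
c(y) = 6 - y
p(C) = 2*C
o(r) = r*(-10 + r) (o(r) = r*(r + 2*(-5)) = r*(r - 10) = r*(-10 + r))
E(s) = -4 + (-4 - s)*(6 - s) (E(s) = -4 + (6 - s)*(-10 + (6 - s)) = -4 + (6 - s)*(-4 - s) = -4 + (-4 - s)*(6 - s))
E(-2)*(-475) - 143 = (-4 + (-6 - 2)*(4 - 2))*(-475) - 143 = (-4 - 8*2)*(-475) - 143 = (-4 - 16)*(-475) - 143 = -20*(-475) - 143 = 9500 - 143 = 9357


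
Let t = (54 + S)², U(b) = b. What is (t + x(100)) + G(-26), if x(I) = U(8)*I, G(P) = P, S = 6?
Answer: 4374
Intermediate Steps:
x(I) = 8*I
t = 3600 (t = (54 + 6)² = 60² = 3600)
(t + x(100)) + G(-26) = (3600 + 8*100) - 26 = (3600 + 800) - 26 = 4400 - 26 = 4374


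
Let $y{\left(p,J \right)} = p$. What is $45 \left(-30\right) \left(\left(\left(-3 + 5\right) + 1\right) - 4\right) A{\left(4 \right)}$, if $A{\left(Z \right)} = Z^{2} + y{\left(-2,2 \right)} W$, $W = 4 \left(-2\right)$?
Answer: $43200$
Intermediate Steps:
$W = -8$
$A{\left(Z \right)} = 16 + Z^{2}$ ($A{\left(Z \right)} = Z^{2} - -16 = Z^{2} + 16 = 16 + Z^{2}$)
$45 \left(-30\right) \left(\left(\left(-3 + 5\right) + 1\right) - 4\right) A{\left(4 \right)} = 45 \left(-30\right) \left(\left(\left(-3 + 5\right) + 1\right) - 4\right) \left(16 + 4^{2}\right) = - 1350 \left(\left(2 + 1\right) - 4\right) \left(16 + 16\right) = - 1350 \left(3 - 4\right) 32 = - 1350 \left(\left(-1\right) 32\right) = \left(-1350\right) \left(-32\right) = 43200$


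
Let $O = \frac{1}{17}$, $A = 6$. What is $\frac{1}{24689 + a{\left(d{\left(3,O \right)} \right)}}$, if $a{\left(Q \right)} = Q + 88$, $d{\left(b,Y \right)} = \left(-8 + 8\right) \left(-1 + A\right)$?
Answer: $\frac{1}{24777} \approx 4.036 \cdot 10^{-5}$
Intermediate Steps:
$O = \frac{1}{17} \approx 0.058824$
$d{\left(b,Y \right)} = 0$ ($d{\left(b,Y \right)} = \left(-8 + 8\right) \left(-1 + 6\right) = 0 \cdot 5 = 0$)
$a{\left(Q \right)} = 88 + Q$
$\frac{1}{24689 + a{\left(d{\left(3,O \right)} \right)}} = \frac{1}{24689 + \left(88 + 0\right)} = \frac{1}{24689 + 88} = \frac{1}{24777}$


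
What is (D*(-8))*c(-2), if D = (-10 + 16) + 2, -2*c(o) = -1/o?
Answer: 16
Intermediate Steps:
c(o) = 1/(2*o) (c(o) = -(-1)/(2*o) = 1/(2*o))
D = 8 (D = 6 + 2 = 8)
(D*(-8))*c(-2) = (8*(-8))*((1/2)/(-2)) = -32*(-1)/2 = -64*(-1/4) = 16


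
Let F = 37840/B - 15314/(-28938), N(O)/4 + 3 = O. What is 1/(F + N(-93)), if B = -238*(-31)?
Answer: -586551/221916901 ≈ -0.0026431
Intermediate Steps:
N(O) = -12 + 4*O
B = 7378
F = 3318683/586551 (F = 37840/7378 - 15314/(-28938) = 37840*(1/7378) - 15314*(-1/28938) = 18920/3689 + 589/1113 = 3318683/586551 ≈ 5.6580)
1/(F + N(-93)) = 1/(3318683/586551 + (-12 + 4*(-93))) = 1/(3318683/586551 + (-12 - 372)) = 1/(3318683/586551 - 384) = 1/(-221916901/586551) = -586551/221916901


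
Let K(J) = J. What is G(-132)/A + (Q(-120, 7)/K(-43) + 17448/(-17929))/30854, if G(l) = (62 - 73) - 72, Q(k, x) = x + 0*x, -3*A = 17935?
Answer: 5907206004617/426616235366030 ≈ 0.013847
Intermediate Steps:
A = -17935/3 (A = -⅓*17935 = -17935/3 ≈ -5978.3)
Q(k, x) = x (Q(k, x) = x + 0 = x)
G(l) = -83 (G(l) = -11 - 72 = -83)
G(-132)/A + (Q(-120, 7)/K(-43) + 17448/(-17929))/30854 = -83/(-17935/3) + (7/(-43) + 17448/(-17929))/30854 = -83*(-3/17935) + (7*(-1/43) + 17448*(-1/17929))*(1/30854) = 249/17935 + (-7/43 - 17448/17929)*(1/30854) = 249/17935 - 875767/770947*1/30854 = 249/17935 - 875767/23786798738 = 5907206004617/426616235366030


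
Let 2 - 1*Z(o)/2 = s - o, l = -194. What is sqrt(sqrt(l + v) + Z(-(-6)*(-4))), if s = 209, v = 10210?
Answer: sqrt(-462 + 4*sqrt(626)) ≈ 19.024*I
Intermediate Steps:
Z(o) = -414 + 2*o (Z(o) = 4 - 2*(209 - o) = 4 + (-418 + 2*o) = -414 + 2*o)
sqrt(sqrt(l + v) + Z(-(-6)*(-4))) = sqrt(sqrt(-194 + 10210) + (-414 + 2*(-(-6)*(-4)))) = sqrt(sqrt(10016) + (-414 + 2*(-3*8))) = sqrt(4*sqrt(626) + (-414 + 2*(-24))) = sqrt(4*sqrt(626) + (-414 - 48)) = sqrt(4*sqrt(626) - 462) = sqrt(-462 + 4*sqrt(626))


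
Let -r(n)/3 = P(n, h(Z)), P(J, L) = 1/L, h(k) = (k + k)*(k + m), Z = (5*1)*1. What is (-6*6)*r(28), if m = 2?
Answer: 54/35 ≈ 1.5429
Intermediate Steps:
Z = 5 (Z = 5*1 = 5)
h(k) = 2*k*(2 + k) (h(k) = (k + k)*(k + 2) = (2*k)*(2 + k) = 2*k*(2 + k))
r(n) = -3/70 (r(n) = -3*1/(10*(2 + 5)) = -3/(2*5*7) = -3/70)
(-6*6)*r(28) = -6*6*(-3/70) = -36*(-3/70) = 54/35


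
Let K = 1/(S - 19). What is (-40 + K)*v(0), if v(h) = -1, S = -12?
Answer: 1241/31 ≈ 40.032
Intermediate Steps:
K = -1/31 (K = 1/(-12 - 19) = 1/(-31) = -1/31 ≈ -0.032258)
(-40 + K)*v(0) = (-40 - 1/31)*(-1) = -1241/31*(-1) = 1241/31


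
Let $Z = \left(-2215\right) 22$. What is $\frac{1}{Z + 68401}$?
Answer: $\frac{1}{19671} \approx 5.0836 \cdot 10^{-5}$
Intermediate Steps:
$Z = -48730$
$\frac{1}{Z + 68401} = \frac{1}{-48730 + 68401} = \frac{1}{19671}$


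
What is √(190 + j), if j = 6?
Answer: 14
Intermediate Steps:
√(190 + j) = √(190 + 6) = √196 = 14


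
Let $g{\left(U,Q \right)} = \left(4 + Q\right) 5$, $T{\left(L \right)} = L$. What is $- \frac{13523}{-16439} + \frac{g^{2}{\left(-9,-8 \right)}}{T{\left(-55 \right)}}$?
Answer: $- \frac{1166367}{180829} \approx -6.4501$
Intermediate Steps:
$g{\left(U,Q \right)} = 20 + 5 Q$
$- \frac{13523}{-16439} + \frac{g^{2}{\left(-9,-8 \right)}}{T{\left(-55 \right)}} = - \frac{13523}{-16439} + \frac{\left(20 + 5 \left(-8\right)\right)^{2}}{-55} = \left(-13523\right) \left(- \frac{1}{16439}\right) + \left(20 - 40\right)^{2} \left(- \frac{1}{55}\right) = \frac{13523}{16439} + \left(-20\right)^{2} \left(- \frac{1}{55}\right) = \frac{13523}{16439} + 400 \left(- \frac{1}{55}\right) = \frac{13523}{16439} - \frac{80}{11} = - \frac{1166367}{180829}$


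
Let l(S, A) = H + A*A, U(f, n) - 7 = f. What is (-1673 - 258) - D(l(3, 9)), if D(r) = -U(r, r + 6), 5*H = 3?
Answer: -9212/5 ≈ -1842.4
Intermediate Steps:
H = ⅗ (H = (⅕)*3 = ⅗ ≈ 0.60000)
U(f, n) = 7 + f
l(S, A) = ⅗ + A² (l(S, A) = ⅗ + A*A = ⅗ + A²)
D(r) = -7 - r (D(r) = -(7 + r) = -7 - r)
(-1673 - 258) - D(l(3, 9)) = (-1673 - 258) - (-7 - (⅗ + 9²)) = -1931 - (-7 - (⅗ + 81)) = -1931 - (-7 - 1*408/5) = -1931 - (-7 - 408/5) = -1931 - 1*(-443/5) = -1931 + 443/5 = -9212/5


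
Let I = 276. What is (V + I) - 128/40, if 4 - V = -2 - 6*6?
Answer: 1574/5 ≈ 314.80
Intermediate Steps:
V = 42 (V = 4 - (-2 - 6*6) = 4 - (-2 - 36) = 4 - 1*(-38) = 4 + 38 = 42)
(V + I) - 128/40 = (42 + 276) - 128/40 = 318 - 128/40 = 318 - 2*8/5 = 318 - 16/5 = 1574/5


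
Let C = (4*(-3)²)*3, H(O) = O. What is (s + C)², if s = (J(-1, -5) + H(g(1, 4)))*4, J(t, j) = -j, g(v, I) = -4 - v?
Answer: 11664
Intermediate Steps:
C = 108 (C = (4*9)*3 = 36*3 = 108)
s = 0 (s = (-1*(-5) + (-4 - 1*1))*4 = (5 + (-4 - 1))*4 = (5 - 5)*4 = 0*4 = 0)
(s + C)² = (0 + 108)² = 108² = 11664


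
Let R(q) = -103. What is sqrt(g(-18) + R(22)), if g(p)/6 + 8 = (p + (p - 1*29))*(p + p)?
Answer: sqrt(13889) ≈ 117.85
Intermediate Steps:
g(p) = -48 + 12*p*(-29 + 2*p) (g(p) = -48 + 6*((p + (p - 1*29))*(p + p)) = -48 + 6*((p + (p - 29))*(2*p)) = -48 + 6*((p + (-29 + p))*(2*p)) = -48 + 6*((-29 + 2*p)*(2*p)) = -48 + 6*(2*p*(-29 + 2*p)) = -48 + 12*p*(-29 + 2*p))
sqrt(g(-18) + R(22)) = sqrt((-48 - 348*(-18) + 24*(-18)**2) - 103) = sqrt((-48 + 6264 + 24*324) - 103) = sqrt((-48 + 6264 + 7776) - 103) = sqrt(13992 - 103) = sqrt(13889)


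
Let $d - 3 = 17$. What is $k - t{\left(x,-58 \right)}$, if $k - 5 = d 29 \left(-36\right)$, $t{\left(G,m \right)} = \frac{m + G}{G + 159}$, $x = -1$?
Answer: $- \frac{3298191}{158} \approx -20875.0$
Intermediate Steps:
$d = 20$ ($d = 3 + 17 = 20$)
$t{\left(G,m \right)} = \frac{G + m}{159 + G}$
$k = -20875$ ($k = 5 + 20 \cdot 29 \left(-36\right) = 5 + 580 \left(-36\right) = 5 - 20880 = -20875$)
$k - t{\left(x,-58 \right)} = -20875 - \frac{-1 - 58}{159 - 1} = -20875 - \frac{1}{158} \left(-59\right) = -20875 - - \frac{59}{158} = -20875 + \frac{59}{158} = - \frac{3298191}{158}$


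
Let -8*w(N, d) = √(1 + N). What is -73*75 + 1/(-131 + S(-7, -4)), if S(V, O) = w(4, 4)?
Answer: -6013195409/1098299 + 8*√5/1098299 ≈ -5475.0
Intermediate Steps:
w(N, d) = -√(1 + N)/8
S(V, O) = -√5/8 (S(V, O) = -√(1 + 4)/8 = -√5/8)
-73*75 + 1/(-131 + S(-7, -4)) = -73*75 + 1/(-131 - √5/8) = -5475 + 1/(-131 - √5/8)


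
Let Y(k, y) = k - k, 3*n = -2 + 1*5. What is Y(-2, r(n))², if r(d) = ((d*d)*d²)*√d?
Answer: 0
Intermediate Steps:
n = 1 (n = (-2 + 1*5)/3 = (-2 + 5)/3 = (⅓)*3 = 1)
r(d) = d^(9/2) (r(d) = (d²*d²)*√d = d⁴*√d = d^(9/2))
Y(k, y) = 0
Y(-2, r(n))² = 0² = 0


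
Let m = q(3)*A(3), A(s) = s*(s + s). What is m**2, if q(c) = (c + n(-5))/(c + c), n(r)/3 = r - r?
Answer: 81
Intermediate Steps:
n(r) = 0 (n(r) = 3*(r - r) = 3*0 = 0)
A(s) = 2*s**2 (A(s) = s*(2*s) = 2*s**2)
q(c) = 1/2 (q(c) = (c + 0)/(c + c) = c/((2*c)) = c*(1/(2*c)) = 1/2)
m = 9 (m = (2*3**2)/2 = (2*9)/2 = (1/2)*18 = 9)
m**2 = 9**2 = 81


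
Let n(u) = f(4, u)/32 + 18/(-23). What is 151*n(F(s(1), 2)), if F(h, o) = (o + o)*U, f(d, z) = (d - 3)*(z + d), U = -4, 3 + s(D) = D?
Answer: -32163/184 ≈ -174.80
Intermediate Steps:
s(D) = -3 + D
f(d, z) = (-3 + d)*(d + z)
F(h, o) = -8*o (F(h, o) = (o + o)*(-4) = (2*o)*(-4) = -8*o)
n(u) = -121/184 + u/32 (n(u) = (4² - 3*4 - 3*u + 4*u)/32 + 18/(-23) = (16 - 12 - 3*u + 4*u)*(1/32) + 18*(-1/23) = (4 + u)*(1/32) - 18/23 = (⅛ + u/32) - 18/23 = -121/184 + u/32)
151*n(F(s(1), 2)) = 151*(-121/184 + (-8*2)/32) = 151*(-121/184 + (1/32)*(-16)) = 151*(-121/184 - ½) = 151*(-213/184) = -32163/184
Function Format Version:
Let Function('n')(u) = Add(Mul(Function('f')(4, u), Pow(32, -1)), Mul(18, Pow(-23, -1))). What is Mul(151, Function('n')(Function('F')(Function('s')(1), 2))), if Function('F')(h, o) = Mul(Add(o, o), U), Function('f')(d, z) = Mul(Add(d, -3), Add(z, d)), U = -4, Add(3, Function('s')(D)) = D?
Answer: Rational(-32163, 184) ≈ -174.80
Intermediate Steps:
Function('s')(D) = Add(-3, D)
Function('f')(d, z) = Mul(Add(-3, d), Add(d, z))
Function('F')(h, o) = Mul(-8, o) (Function('F')(h, o) = Mul(Add(o, o), -4) = Mul(Mul(2, o), -4) = Mul(-8, o))
Function('n')(u) = Add(Rational(-121, 184), Mul(Rational(1, 32), u)) (Function('n')(u) = Add(Mul(Add(Pow(4, 2), Mul(-3, 4), Mul(-3, u), Mul(4, u)), Pow(32, -1)), Mul(18, Pow(-23, -1))) = Add(Mul(Add(16, -12, Mul(-3, u), Mul(4, u)), Rational(1, 32)), Mul(18, Rational(-1, 23))) = Add(Mul(Add(4, u), Rational(1, 32)), Rational(-18, 23)) = Add(Add(Rational(1, 8), Mul(Rational(1, 32), u)), Rational(-18, 23)) = Add(Rational(-121, 184), Mul(Rational(1, 32), u)))
Mul(151, Function('n')(Function('F')(Function('s')(1), 2))) = Mul(151, Add(Rational(-121, 184), Mul(Rational(1, 32), Mul(-8, 2)))) = Mul(151, Add(Rational(-121, 184), Mul(Rational(1, 32), -16))) = Mul(151, Add(Rational(-121, 184), Rational(-1, 2))) = Mul(151, Rational(-213, 184)) = Rational(-32163, 184)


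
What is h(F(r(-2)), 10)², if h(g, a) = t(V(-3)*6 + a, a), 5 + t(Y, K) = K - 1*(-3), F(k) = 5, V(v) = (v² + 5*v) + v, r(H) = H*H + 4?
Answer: 64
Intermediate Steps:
r(H) = 4 + H² (r(H) = H² + 4 = 4 + H²)
V(v) = v² + 6*v
t(Y, K) = -2 + K (t(Y, K) = -5 + (K - 1*(-3)) = -5 + (K + 3) = -5 + (3 + K) = -2 + K)
h(g, a) = -2 + a
h(F(r(-2)), 10)² = (-2 + 10)² = 8² = 64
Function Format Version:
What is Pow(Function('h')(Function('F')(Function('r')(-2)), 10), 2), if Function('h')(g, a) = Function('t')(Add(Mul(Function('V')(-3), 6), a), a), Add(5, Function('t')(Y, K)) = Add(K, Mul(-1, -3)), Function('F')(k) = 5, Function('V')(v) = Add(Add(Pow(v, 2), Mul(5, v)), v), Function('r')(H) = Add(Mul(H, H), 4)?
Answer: 64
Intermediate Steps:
Function('r')(H) = Add(4, Pow(H, 2)) (Function('r')(H) = Add(Pow(H, 2), 4) = Add(4, Pow(H, 2)))
Function('V')(v) = Add(Pow(v, 2), Mul(6, v))
Function('t')(Y, K) = Add(-2, K) (Function('t')(Y, K) = Add(-5, Add(K, Mul(-1, -3))) = Add(-5, Add(K, 3)) = Add(-5, Add(3, K)) = Add(-2, K))
Function('h')(g, a) = Add(-2, a)
Pow(Function('h')(Function('F')(Function('r')(-2)), 10), 2) = Pow(Add(-2, 10), 2) = Pow(8, 2) = 64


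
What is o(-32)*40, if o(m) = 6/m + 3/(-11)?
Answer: -405/22 ≈ -18.409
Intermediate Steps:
o(m) = -3/11 + 6/m (o(m) = 6/m + 3*(-1/11) = 6/m - 3/11 = -3/11 + 6/m)
o(-32)*40 = (-3/11 + 6/(-32))*40 = (-3/11 + 6*(-1/32))*40 = (-3/11 - 3/16)*40 = -81/176*40 = -405/22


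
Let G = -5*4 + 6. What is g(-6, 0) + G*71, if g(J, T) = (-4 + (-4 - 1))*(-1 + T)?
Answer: -985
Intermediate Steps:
g(J, T) = 9 - 9*T (g(J, T) = (-4 - 5)*(-1 + T) = -9*(-1 + T) = 9 - 9*T)
G = -14 (G = -20 + 6 = -14)
g(-6, 0) + G*71 = (9 - 9*0) - 14*71 = (9 + 0) - 994 = 9 - 994 = -985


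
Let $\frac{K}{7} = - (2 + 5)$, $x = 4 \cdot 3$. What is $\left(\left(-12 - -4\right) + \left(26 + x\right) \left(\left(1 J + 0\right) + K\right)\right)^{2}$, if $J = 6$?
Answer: $2696164$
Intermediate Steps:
$x = 12$
$K = -49$ ($K = 7 \left(- (2 + 5)\right) = 7 \left(\left(-1\right) 7\right) = 7 \left(-7\right) = -49$)
$\left(\left(-12 - -4\right) + \left(26 + x\right) \left(\left(1 J + 0\right) + K\right)\right)^{2} = \left(\left(-12 - -4\right) + \left(26 + 12\right) \left(\left(1 \cdot 6 + 0\right) - 49\right)\right)^{2} = \left(\left(-12 + 4\right) + 38 \left(\left(6 + 0\right) - 49\right)\right)^{2} = \left(-8 + 38 \left(6 - 49\right)\right)^{2} = \left(-8 + 38 \left(-43\right)\right)^{2} = \left(-8 - 1634\right)^{2} = \left(-1642\right)^{2} = 2696164$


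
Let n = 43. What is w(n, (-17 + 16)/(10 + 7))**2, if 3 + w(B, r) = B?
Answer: 1600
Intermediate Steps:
w(B, r) = -3 + B
w(n, (-17 + 16)/(10 + 7))**2 = (-3 + 43)**2 = 40**2 = 1600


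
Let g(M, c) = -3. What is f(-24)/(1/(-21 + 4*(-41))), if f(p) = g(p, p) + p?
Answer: 4995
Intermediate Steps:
f(p) = -3 + p
f(-24)/(1/(-21 + 4*(-41))) = (-3 - 24)/(1/(-21 + 4*(-41))) = -27/(1/(-21 - 164)) = -27/(1/(-185)) = -27/(-1/185) = -27*(-185) = 4995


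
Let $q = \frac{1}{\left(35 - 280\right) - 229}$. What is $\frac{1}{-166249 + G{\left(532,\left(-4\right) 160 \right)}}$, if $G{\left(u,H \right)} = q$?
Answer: $- \frac{474}{78802027} \approx -6.0151 \cdot 10^{-6}$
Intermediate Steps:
$q = - \frac{1}{474}$ ($q = \frac{1}{-245 - 229} = \frac{1}{-474} = - \frac{1}{474} \approx -0.0021097$)
$G{\left(u,H \right)} = - \frac{1}{474}$
$\frac{1}{-166249 + G{\left(532,\left(-4\right) 160 \right)}} = \frac{1}{-166249 - \frac{1}{474}} = \frac{1}{- \frac{78802027}{474}} = - \frac{474}{78802027}$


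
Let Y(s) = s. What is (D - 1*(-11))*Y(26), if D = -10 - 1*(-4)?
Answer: 130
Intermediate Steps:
D = -6 (D = -10 + 4 = -6)
(D - 1*(-11))*Y(26) = (-6 - 1*(-11))*26 = (-6 + 11)*26 = 5*26 = 130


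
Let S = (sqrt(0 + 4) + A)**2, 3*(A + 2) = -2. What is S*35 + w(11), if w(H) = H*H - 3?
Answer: 1202/9 ≈ 133.56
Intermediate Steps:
A = -8/3 (A = -2 + (1/3)*(-2) = -2 - 2/3 = -8/3 ≈ -2.6667)
w(H) = -3 + H**2 (w(H) = H**2 - 3 = -3 + H**2)
S = 4/9 (S = (sqrt(0 + 4) - 8/3)**2 = (sqrt(4) - 8/3)**2 = (2 - 8/3)**2 = (-2/3)**2 = 4/9 ≈ 0.44444)
S*35 + w(11) = (4/9)*35 + (-3 + 11**2) = 140/9 + (-3 + 121) = 140/9 + 118 = 1202/9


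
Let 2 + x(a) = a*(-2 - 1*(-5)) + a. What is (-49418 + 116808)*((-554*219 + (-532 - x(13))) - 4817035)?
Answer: -332835368770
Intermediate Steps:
x(a) = -2 + 4*a (x(a) = -2 + (a*(-2 - 1*(-5)) + a) = -2 + (a*(-2 + 5) + a) = -2 + (a*3 + a) = -2 + (3*a + a) = -2 + 4*a)
(-49418 + 116808)*((-554*219 + (-532 - x(13))) - 4817035) = (-49418 + 116808)*((-554*219 + (-532 - (-2 + 4*13))) - 4817035) = 67390*((-121326 + (-532 - (-2 + 52))) - 4817035) = 67390*((-121326 + (-532 - 1*50)) - 4817035) = 67390*((-121326 + (-532 - 50)) - 4817035) = 67390*((-121326 - 582) - 4817035) = 67390*(-121908 - 4817035) = 67390*(-4938943) = -332835368770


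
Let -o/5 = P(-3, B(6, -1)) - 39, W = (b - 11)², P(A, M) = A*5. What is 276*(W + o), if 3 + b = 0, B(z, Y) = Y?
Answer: 128616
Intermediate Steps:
b = -3 (b = -3 + 0 = -3)
P(A, M) = 5*A
W = 196 (W = (-3 - 11)² = (-14)² = 196)
o = 270 (o = -5*(5*(-3) - 39) = -5*(-15 - 39) = -5*(-54) = 270)
276*(W + o) = 276*(196 + 270) = 276*466 = 128616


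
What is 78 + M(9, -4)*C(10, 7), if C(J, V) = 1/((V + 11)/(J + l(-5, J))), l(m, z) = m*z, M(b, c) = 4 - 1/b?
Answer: 5618/81 ≈ 69.358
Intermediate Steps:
C(J, V) = -4*J/(11 + V) (C(J, V) = 1/((V + 11)/(J - 5*J)) = 1/((11 + V)/((-4*J))) = 1/((11 + V)*(-1/(4*J))) = 1/(-(11 + V)/(4*J)) = -4*J/(11 + V))
78 + M(9, -4)*C(10, 7) = 78 + (4 - 1/9)*(-4*10/(11 + 7)) = 78 + (4 - 1*⅑)*(-4*10/18) = 78 + (4 - ⅑)*(-4*10*1/18) = 78 + (35/9)*(-20/9) = 78 - 700/81 = 5618/81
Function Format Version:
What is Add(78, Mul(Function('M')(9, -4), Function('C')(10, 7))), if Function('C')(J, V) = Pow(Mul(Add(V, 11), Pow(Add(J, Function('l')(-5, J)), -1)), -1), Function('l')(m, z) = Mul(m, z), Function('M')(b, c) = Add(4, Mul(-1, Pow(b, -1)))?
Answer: Rational(5618, 81) ≈ 69.358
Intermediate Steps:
Function('C')(J, V) = Mul(-4, J, Pow(Add(11, V), -1)) (Function('C')(J, V) = Pow(Mul(Add(V, 11), Pow(Add(J, Mul(-5, J)), -1)), -1) = Pow(Mul(Add(11, V), Pow(Mul(-4, J), -1)), -1) = Pow(Mul(Add(11, V), Mul(Rational(-1, 4), Pow(J, -1))), -1) = Pow(Mul(Rational(-1, 4), Pow(J, -1), Add(11, V)), -1) = Mul(-4, J, Pow(Add(11, V), -1)))
Add(78, Mul(Function('M')(9, -4), Function('C')(10, 7))) = Add(78, Mul(Add(4, Mul(-1, Pow(9, -1))), Mul(-4, 10, Pow(Add(11, 7), -1)))) = Add(78, Mul(Add(4, Mul(-1, Rational(1, 9))), Mul(-4, 10, Pow(18, -1)))) = Add(78, Mul(Add(4, Rational(-1, 9)), Mul(-4, 10, Rational(1, 18)))) = Add(78, Mul(Rational(35, 9), Rational(-20, 9))) = Add(78, Rational(-700, 81)) = Rational(5618, 81)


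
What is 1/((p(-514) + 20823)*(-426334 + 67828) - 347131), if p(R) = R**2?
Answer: -1/102181368745 ≈ -9.7865e-12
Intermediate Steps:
1/((p(-514) + 20823)*(-426334 + 67828) - 347131) = 1/(((-514)**2 + 20823)*(-426334 + 67828) - 347131) = 1/((264196 + 20823)*(-358506) - 347131) = 1/(285019*(-358506) - 347131) = 1/(-102181021614 - 347131) = 1/(-102181368745) = -1/102181368745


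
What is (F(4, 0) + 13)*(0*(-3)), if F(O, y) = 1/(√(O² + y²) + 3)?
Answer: 0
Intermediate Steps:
F(O, y) = 1/(3 + √(O² + y²))
(F(4, 0) + 13)*(0*(-3)) = (1/(3 + √(4² + 0²)) + 13)*(0*(-3)) = (1/(3 + √(16 + 0)) + 13)*0 = (1/(3 + √16) + 13)*0 = (1/(3 + 4) + 13)*0 = (1/7 + 13)*0 = (⅐ + 13)*0 = (92/7)*0 = 0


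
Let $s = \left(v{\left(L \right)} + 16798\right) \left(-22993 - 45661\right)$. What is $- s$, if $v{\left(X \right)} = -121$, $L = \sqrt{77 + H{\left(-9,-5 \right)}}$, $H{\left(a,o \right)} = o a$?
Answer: $1144942758$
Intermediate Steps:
$H{\left(a,o \right)} = a o$
$L = \sqrt{122}$ ($L = \sqrt{77 - -45} = \sqrt{77 + 45} = \sqrt{122} \approx 11.045$)
$s = -1144942758$ ($s = \left(-121 + 16798\right) \left(-22993 - 45661\right) = 16677 \left(-68654\right) = -1144942758$)
$- s = \left(-1\right) \left(-1144942758\right) = 1144942758$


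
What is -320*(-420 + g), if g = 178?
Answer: 77440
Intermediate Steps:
-320*(-420 + g) = -320*(-420 + 178) = -320*(-242) = 77440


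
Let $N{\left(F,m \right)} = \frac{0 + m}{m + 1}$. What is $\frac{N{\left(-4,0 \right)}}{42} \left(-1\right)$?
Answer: $0$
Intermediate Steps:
$N{\left(F,m \right)} = \frac{m}{1 + m}$
$\frac{N{\left(-4,0 \right)}}{42} \left(-1\right) = \frac{0 \frac{1}{1 + 0}}{42} \left(-1\right) = \frac{0 \cdot 1^{-1}}{42} \left(-1\right) = \frac{0 \cdot 1}{42} \left(-1\right) = \frac{1}{42} \cdot 0 \left(-1\right) = 0 \left(-1\right) = 0$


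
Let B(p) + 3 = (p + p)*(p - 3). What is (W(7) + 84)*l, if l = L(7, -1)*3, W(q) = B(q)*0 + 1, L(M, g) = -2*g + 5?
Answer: 1785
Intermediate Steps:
B(p) = -3 + 2*p*(-3 + p) (B(p) = -3 + (p + p)*(p - 3) = -3 + (2*p)*(-3 + p) = -3 + 2*p*(-3 + p))
L(M, g) = 5 - 2*g
W(q) = 1 (W(q) = (-3 - 6*q + 2*q**2)*0 + 1 = 0 + 1 = 1)
l = 21 (l = (5 - 2*(-1))*3 = (5 + 2)*3 = 7*3 = 21)
(W(7) + 84)*l = (1 + 84)*21 = 85*21 = 1785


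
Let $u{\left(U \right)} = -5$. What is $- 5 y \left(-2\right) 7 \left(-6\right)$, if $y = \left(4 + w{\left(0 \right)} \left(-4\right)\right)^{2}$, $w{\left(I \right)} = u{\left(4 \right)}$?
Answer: $-241920$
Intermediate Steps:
$w{\left(I \right)} = -5$
$y = 576$ ($y = \left(4 - -20\right)^{2} = \left(4 + 20\right)^{2} = 24^{2} = 576$)
$- 5 y \left(-2\right) 7 \left(-6\right) = \left(-5\right) 576 \left(-2\right) 7 \left(-6\right) = \left(-2880\right) \left(-2\right) 7 \left(-6\right) = 5760 \cdot 7 \left(-6\right) = 40320 \left(-6\right) = -241920$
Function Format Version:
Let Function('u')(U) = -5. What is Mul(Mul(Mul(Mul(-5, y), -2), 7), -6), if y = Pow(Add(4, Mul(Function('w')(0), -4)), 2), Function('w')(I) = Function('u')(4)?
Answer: -241920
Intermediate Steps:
Function('w')(I) = -5
y = 576 (y = Pow(Add(4, Mul(-5, -4)), 2) = Pow(Add(4, 20), 2) = Pow(24, 2) = 576)
Mul(Mul(Mul(Mul(-5, y), -2), 7), -6) = Mul(Mul(Mul(Mul(-5, 576), -2), 7), -6) = Mul(Mul(Mul(-2880, -2), 7), -6) = Mul(Mul(5760, 7), -6) = Mul(40320, -6) = -241920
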